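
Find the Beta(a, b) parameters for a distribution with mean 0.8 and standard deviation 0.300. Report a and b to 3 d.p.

a = 0.622, b = 0.156

σ² = 0.300² = 0.090000.
With s = a+b, Var = μ(1−μ)/(s+1), so s+1 = (0.8×0.2)/0.090000 = 1.7778 and s = 0.7778.
a = μs = 0.622, b = (1−μ)s = 0.156.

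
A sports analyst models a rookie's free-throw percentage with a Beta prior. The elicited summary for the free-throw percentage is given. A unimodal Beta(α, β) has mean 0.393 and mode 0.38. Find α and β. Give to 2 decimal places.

With s = α+β: μ = α/s and mode = (α−1)/(s−2). Eliminating α = μs,
μs − 1 = m(s−2) ⇒ s(μ−m) = 1−2m ⇒ s = 0.24/0.013 = 18.4615.
So α = μs = 7.26, β = (1−μ)s = 11.21.

α = 7.26, β = 11.21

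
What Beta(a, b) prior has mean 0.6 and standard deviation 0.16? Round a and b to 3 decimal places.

First σ² = 0.0256. Setting a = μn, b = (1−μ)n with n = a+b,
μ(1−μ)/(n+1) = 0.0256 ⇒ n+1 = 0.24/0.0256 = 9.3750 ⇒ n = 8.3750.
Hence a = 0.6×8.3750 = 5.025, b = 0.4×8.3750 = 3.350.

a = 5.025, b = 3.350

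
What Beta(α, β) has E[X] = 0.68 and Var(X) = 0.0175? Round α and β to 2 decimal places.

α = 7.78, β = 3.66

Write ν = α+β; then α = μν and Var = μ(1−μ)/(ν+1).
ν = μ(1−μ)/Var − 1 = 0.2176/0.0175 − 1 = 11.4343.
α = 0.68·11.4343 = 7.78, β = 0.32·11.4343 = 3.66.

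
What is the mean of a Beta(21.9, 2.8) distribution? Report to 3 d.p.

0.887

E[X] = α/(α+β) = 21.9/24.7 = 0.887.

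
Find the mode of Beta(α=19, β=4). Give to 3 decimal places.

The density x^(α−1)(1−x)^(β−1) is maximised at (α−1)/(α+β−2) = 18/21 = 0.857.

0.857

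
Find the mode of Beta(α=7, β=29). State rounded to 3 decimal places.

0.176

The density x^(α−1)(1−x)^(β−1) is maximised at (α−1)/(α+β−2) = 6/34 = 0.176.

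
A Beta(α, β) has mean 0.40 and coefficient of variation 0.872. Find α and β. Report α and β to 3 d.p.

Var = (CV·μ)² = (0.872×0.40)² = 0.121661.
α+β = μ(1−μ)/Var − 1 = 0.2400/0.121661 − 1 = 0.9727.
Thus α = 0.40·0.9727 = 0.389 and β = 0.60·0.9727 = 0.584.

α = 0.389, β = 0.584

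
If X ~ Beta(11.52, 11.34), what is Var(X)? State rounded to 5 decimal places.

0.01048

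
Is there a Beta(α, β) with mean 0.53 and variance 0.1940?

Yes

For any Beta, Var(X) < E[X]·(1−E[X]).
Here μ(1−μ) = 0.53×0.47 = 0.2491, and 0.1940 < 0.2491.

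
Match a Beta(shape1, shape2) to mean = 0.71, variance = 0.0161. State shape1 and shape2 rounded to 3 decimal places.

shape1 = 8.370, shape2 = 3.419

Write ν = shape1+shape2; then shape1 = μν and Var = μ(1−μ)/(ν+1).
ν = μ(1−μ)/Var − 1 = 0.2059/0.0161 − 1 = 11.7888.
shape1 = 0.71·11.7888 = 8.370, shape2 = 0.29·11.7888 = 3.419.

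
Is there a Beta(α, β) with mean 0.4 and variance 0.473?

A Beta with mean μ has variance μ(1−μ)/(α+β+1) < μ(1−μ).
Here μ(1−μ) = 0.4×0.6 = 0.24, and 0.473 ≥ 0.24.

No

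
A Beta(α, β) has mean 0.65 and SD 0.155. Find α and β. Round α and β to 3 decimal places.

σ² = 0.155² = 0.024025.
With s = α+β, Var = μ(1−μ)/(s+1), so s+1 = (0.65×0.35)/0.024025 = 9.4693 and s = 8.4693.
α = μs = 5.505, β = (1−μ)s = 2.964.

α = 5.505, β = 2.964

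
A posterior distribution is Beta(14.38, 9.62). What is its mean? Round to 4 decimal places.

The Beta mean is α/(α+β) = 14.38/(14.38+9.62) = 0.5992.

0.5992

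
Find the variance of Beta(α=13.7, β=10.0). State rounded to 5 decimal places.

0.00987

α+β = 23.7 and αβ = 137.00, so Var = αβ/[(α+β)²(α+β+1)] = 137.00/13873.743 = 0.00987.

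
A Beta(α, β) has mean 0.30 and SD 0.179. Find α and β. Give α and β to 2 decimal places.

Variance = 0.179² = 0.032041. The moment-matching identity α+β = μ(1−μ)/Var − 1 gives
α+β = 0.2100/0.032041 − 1 = 5.5541, so α = μ·5.5541 = 1.67 and β = (1−μ)·5.5541 = 3.89.

α = 1.67, β = 3.89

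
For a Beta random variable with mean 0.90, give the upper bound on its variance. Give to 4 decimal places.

0.0900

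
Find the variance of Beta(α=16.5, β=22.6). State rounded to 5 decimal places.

μ = 16.5/39.1 = 0.421995; Var = μ(1−μ)/(α+β+1) = 0.2439152/40.1 = 0.00608.

0.00608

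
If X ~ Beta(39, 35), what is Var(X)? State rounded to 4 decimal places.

0.0033

α+β = 74 and αβ = 1365, so Var = αβ/[(α+β)²(α+β+1)] = 1365/410700 = 0.0033.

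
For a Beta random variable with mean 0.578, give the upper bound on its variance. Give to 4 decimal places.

Var = μ(1−μ)/(α+β+1), which approaches μ(1−μ) as α+β → 0.
So the supremum is μ(1−μ) = 0.578×0.422 = 0.2439.

0.2439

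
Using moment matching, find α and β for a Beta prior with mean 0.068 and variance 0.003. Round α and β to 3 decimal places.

Write ν = α+β; then α = μν and Var = μ(1−μ)/(ν+1).
ν = μ(1−μ)/Var − 1 = 0.063376/0.003 − 1 = 20.1253.
α = 0.068·20.1253 = 1.369, β = 0.932·20.1253 = 18.757.

α = 1.369, β = 18.757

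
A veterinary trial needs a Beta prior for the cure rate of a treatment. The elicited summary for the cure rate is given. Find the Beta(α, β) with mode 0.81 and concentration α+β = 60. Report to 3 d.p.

Mode = (α−1)/(κ−2) with κ = α+β, so α−1 = 0.81·58 = 46.980.
α = 47.980; β = κ − α = 12.020.

α = 47.980, β = 12.020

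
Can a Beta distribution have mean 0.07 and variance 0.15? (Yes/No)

A Beta with mean μ has variance μ(1−μ)/(α+β+1) < μ(1−μ).
Here μ(1−μ) = 0.07×0.93 = 0.0651, and 0.15 ≥ 0.0651.

No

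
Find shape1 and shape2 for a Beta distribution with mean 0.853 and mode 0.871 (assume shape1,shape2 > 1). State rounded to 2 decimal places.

shape1 = 35.16, shape2 = 6.06

Let s = shape1+shape2. Mean gives shape1 = μs = 0.853s; mode gives (shape1−1)/(s−2) = 0.871.
Substituting: 0.853s − 1 = 0.871(s−2) = 0.871s − 1.742, so -0.018s = -0.742 and s = 41.2222.
Then shape1 = 0.853×41.2222 = 35.16 and shape2 = s−shape1 = 6.06.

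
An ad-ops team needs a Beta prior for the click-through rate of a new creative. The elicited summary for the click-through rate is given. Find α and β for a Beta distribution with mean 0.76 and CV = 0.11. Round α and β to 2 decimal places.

α = 19.07, β = 6.02

σ = CV·μ = 0.11×0.76 = 0.08360, so σ² = 0.006989.
s+1 = μ(1−μ)/σ² = 0.1824/0.006989 = 26.0983, so s = α+β = 25.0983.
α = μs = 19.07, β = (1−μ)s = 6.02.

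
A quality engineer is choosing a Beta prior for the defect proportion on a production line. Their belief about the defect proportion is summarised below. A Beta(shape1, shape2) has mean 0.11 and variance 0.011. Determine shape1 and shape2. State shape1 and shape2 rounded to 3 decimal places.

shape1 = 0.869, shape2 = 7.031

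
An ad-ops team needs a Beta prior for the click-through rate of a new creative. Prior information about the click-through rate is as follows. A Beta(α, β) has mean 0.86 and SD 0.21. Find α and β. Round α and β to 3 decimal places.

Variance = 0.21² = 0.0441. The moment-matching identity α+β = μ(1−μ)/Var − 1 gives
α+β = 0.1204/0.0441 − 1 = 1.7302, so α = μ·1.7302 = 1.488 and β = (1−μ)·1.7302 = 0.242.

α = 1.488, β = 0.242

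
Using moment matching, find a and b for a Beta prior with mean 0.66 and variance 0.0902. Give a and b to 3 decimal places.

a = 0.982, b = 0.506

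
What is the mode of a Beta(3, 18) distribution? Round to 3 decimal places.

With α,β > 1, mode = (α−1)/(α+β−2) = 2/19 = 0.105.

0.105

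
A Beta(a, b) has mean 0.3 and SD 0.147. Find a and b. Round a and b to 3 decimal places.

a = 2.615, b = 6.103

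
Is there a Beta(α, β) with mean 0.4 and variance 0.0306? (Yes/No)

A Beta with mean μ has variance μ(1−μ)/(α+β+1) < μ(1−μ).
Here μ(1−μ) = 0.4×0.6 = 0.24, and 0.0306 < 0.24.

Yes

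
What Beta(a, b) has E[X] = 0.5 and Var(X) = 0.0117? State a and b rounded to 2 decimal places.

By moment matching, a+b = μ(1−μ)/σ² − 1 = (0.5·0.5)/0.0117 − 1 = 21.3675 − 1 = 20.3675.
Since a/(a+b) = μ, a = 0.5·20.3675 = 10.18 and b = 0.5·20.3675 = 10.18.

a = 10.18, b = 10.18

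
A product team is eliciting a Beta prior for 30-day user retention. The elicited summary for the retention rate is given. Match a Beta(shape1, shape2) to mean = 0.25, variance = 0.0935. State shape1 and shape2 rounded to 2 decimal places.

Write ν = shape1+shape2; then shape1 = μν and Var = μ(1−μ)/(ν+1).
ν = μ(1−μ)/Var − 1 = 0.1875/0.0935 − 1 = 1.0053.
shape1 = 0.25·1.0053 = 0.25, shape2 = 0.75·1.0053 = 0.75.

shape1 = 0.25, shape2 = 0.75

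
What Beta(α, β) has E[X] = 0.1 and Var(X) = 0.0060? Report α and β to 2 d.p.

Write ν = α+β; then α = μν and Var = μ(1−μ)/(ν+1).
ν = μ(1−μ)/Var − 1 = 0.09/0.0060 − 1 = 14.0000.
α = 0.1·14.0000 = 1.40, β = 0.9·14.0000 = 12.60.

α = 1.40, β = 12.60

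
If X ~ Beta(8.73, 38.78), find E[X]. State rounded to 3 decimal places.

0.184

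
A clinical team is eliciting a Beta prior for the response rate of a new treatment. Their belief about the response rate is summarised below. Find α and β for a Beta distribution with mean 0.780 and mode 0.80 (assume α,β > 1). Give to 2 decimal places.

α = 23.40, β = 6.60

Let s = α+β. Mean gives α = μs = 0.780s; mode gives (α−1)/(s−2) = 0.80.
Substituting: 0.780s − 1 = 0.80(s−2) = 0.80s − 1.60, so -0.020s = -0.60 and s = 30.0000.
Then α = 0.780×30.0000 = 23.40 and β = s−α = 6.60.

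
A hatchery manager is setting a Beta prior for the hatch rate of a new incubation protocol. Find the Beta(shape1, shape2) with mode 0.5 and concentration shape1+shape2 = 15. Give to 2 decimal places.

shape1 = 7.50, shape2 = 7.50

Mode = (shape1−1)/(κ−2) with κ = shape1+shape2, so shape1−1 = 0.5·13 = 6.50.
shape1 = 7.50; shape2 = κ − shape1 = 7.50.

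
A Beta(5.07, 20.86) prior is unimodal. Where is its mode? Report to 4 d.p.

With α,β > 1, mode = (α−1)/(α+β−2) = 4.07/23.93 = 0.1701.

0.1701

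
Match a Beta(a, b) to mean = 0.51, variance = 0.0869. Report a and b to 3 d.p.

a = 0.957, b = 0.919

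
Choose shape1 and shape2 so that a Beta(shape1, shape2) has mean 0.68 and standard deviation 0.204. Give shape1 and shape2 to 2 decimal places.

Variance = 0.204² = 0.041616. The moment-matching identity shape1+shape2 = μ(1−μ)/Var − 1 gives
shape1+shape2 = 0.2176/0.041616 − 1 = 4.2288, so shape1 = μ·4.2288 = 2.88 and shape2 = (1−μ)·4.2288 = 1.35.

shape1 = 2.88, shape2 = 1.35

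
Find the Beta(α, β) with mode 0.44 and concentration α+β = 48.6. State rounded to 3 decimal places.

For α,β>1 the mode is (α−1)/(α+β−2), so α = mode·(κ−2)+1 = 0.44×46.6+1 = 21.504.
And β = (1−mode)·(κ−2)+1 = 0.56×46.6+1 = 27.096.

α = 21.504, β = 27.096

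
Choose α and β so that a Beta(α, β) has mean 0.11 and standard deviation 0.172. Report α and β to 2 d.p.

α = 0.25, β = 2.06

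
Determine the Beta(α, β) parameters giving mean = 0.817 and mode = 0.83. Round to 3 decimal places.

α = 41.478, β = 9.291

Let s = α+β. Mean gives α = μs = 0.817s; mode gives (α−1)/(s−2) = 0.83.
Substituting: 0.817s − 1 = 0.83(s−2) = 0.83s − 1.66, so -0.013s = -0.66 and s = 50.7692.
Then α = 0.817×50.7692 = 41.478 and β = s−α = 9.291.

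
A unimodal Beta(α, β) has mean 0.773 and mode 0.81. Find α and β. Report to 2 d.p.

α = 12.95, β = 3.80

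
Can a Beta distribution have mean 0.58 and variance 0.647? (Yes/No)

A Beta with mean μ has variance μ(1−μ)/(α+β+1) < μ(1−μ).
Here μ(1−μ) = 0.58×0.42 = 0.2436, and 0.647 ≥ 0.2436.

No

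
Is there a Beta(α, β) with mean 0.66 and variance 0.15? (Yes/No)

Yes

A Beta with mean μ has variance μ(1−μ)/(α+β+1) < μ(1−μ).
Here μ(1−μ) = 0.66×0.34 = 0.2244, and 0.15 < 0.2244.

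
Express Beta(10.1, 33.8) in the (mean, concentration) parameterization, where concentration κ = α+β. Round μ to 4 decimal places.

μ = 0.2301, κ = 43.9

κ = α+β = 10.1+33.8 = 43.9; μ = α/κ = 10.1/43.9 = 0.2301.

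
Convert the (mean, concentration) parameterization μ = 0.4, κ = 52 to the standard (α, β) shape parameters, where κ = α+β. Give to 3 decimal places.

α = 20.800, β = 31.200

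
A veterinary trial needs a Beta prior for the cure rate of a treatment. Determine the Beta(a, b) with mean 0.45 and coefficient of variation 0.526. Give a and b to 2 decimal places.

Var = (CV·μ)² = (0.526×0.45)² = 0.056027.
a+b = μ(1−μ)/Var − 1 = 0.2475/0.056027 − 1 = 3.4175.
Thus a = 0.45·3.4175 = 1.54 and b = 0.55·3.4175 = 1.88.

a = 1.54, b = 1.88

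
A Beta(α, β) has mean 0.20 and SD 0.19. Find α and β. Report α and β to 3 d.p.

α = 0.686, β = 2.746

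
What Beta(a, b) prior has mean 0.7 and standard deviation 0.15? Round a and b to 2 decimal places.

a = 5.83, b = 2.50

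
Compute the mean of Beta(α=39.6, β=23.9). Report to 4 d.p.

0.6236

E[X] = α/(α+β) = 39.6/63.5 = 0.6236.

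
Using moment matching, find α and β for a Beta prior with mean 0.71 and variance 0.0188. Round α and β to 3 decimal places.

By moment matching, α+β = μ(1−μ)/σ² − 1 = (0.71·0.29)/0.0188 − 1 = 10.9521 − 1 = 9.9521.
Since α/(α+β) = μ, α = 0.71·9.9521 = 7.066 and β = 0.29·9.9521 = 2.886.

α = 7.066, β = 2.886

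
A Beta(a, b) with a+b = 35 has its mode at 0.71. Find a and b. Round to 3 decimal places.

Since the density peak of Beta(a,b) is at (a−1)/(a+b−2),
a = 1 + 0.71(35−2) = 24.430 and b = 35 − 24.430 = 10.570.

a = 24.430, b = 10.570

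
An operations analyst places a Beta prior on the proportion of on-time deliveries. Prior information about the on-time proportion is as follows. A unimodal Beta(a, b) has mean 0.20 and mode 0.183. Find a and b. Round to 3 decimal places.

a = 7.459, b = 29.835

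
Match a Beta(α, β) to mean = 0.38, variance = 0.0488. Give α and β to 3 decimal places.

α = 1.455, β = 2.373

By moment matching, α+β = μ(1−μ)/σ² − 1 = (0.38·0.62)/0.0488 − 1 = 4.8279 − 1 = 3.8279.
Since α/(α+β) = μ, α = 0.38·3.8279 = 1.455 and β = 0.62·3.8279 = 2.373.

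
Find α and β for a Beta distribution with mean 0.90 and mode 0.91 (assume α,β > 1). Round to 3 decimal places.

α = 73.800, β = 8.200

Let s = α+β. Mean gives α = μs = 0.90s; mode gives (α−1)/(s−2) = 0.91.
Substituting: 0.90s − 1 = 0.91(s−2) = 0.91s − 1.82, so -0.01s = -0.82 and s = 82.0000.
Then α = 0.90×82.0000 = 73.800 and β = s−α = 8.200.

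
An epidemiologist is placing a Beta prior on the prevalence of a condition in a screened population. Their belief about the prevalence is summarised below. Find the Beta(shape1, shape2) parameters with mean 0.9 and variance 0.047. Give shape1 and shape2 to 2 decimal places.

By moment matching, shape1+shape2 = μ(1−μ)/σ² − 1 = (0.9·0.1)/0.047 − 1 = 1.9149 − 1 = 0.9149.
Since shape1/(shape1+shape2) = μ, shape1 = 0.9·0.9149 = 0.82 and shape2 = 0.1·0.9149 = 0.09.

shape1 = 0.82, shape2 = 0.09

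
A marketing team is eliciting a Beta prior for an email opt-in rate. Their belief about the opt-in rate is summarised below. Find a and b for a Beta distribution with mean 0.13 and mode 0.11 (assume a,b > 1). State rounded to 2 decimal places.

With s = a+b: μ = a/s and mode = (a−1)/(s−2). Eliminating a = μs,
μs − 1 = m(s−2) ⇒ s(μ−m) = 1−2m ⇒ s = 0.78/0.02 = 39.0000.
So a = μs = 5.07, b = (1−μ)s = 33.93.

a = 5.07, b = 33.93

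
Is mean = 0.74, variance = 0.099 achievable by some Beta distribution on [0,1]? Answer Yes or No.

A Beta with mean μ has variance μ(1−μ)/(α+β+1) < μ(1−μ).
Here μ(1−μ) = 0.74×0.26 = 0.1924, and 0.099 < 0.1924.

Yes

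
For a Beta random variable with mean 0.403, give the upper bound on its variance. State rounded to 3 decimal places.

0.241

For fixed mean μ the Beta variance is μ(1−μ)/(α+β+1), increasing as α+β decreases.
Its least upper bound (not attained) is μ(1−μ) = 0.403·0.597 = 0.241.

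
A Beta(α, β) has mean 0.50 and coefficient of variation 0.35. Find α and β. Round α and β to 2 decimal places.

α = 3.58, β = 3.58

σ = CV·μ = 0.35×0.50 = 0.17500, so σ² = 0.030625.
s+1 = μ(1−μ)/σ² = 0.2500/0.030625 = 8.1633, so s = α+β = 7.1633.
α = μs = 3.58, β = (1−μ)s = 3.58.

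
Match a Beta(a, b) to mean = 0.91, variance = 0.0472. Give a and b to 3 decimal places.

By moment matching, a+b = μ(1−μ)/σ² − 1 = (0.91·0.09)/0.0472 − 1 = 1.7352 − 1 = 0.7352.
Since a/(a+b) = μ, a = 0.91·0.7352 = 0.669 and b = 0.09·0.7352 = 0.066.

a = 0.669, b = 0.066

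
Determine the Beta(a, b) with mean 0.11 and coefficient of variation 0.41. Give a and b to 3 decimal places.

a = 5.184, b = 41.947

Var = (CV·μ)² = (0.41×0.11)² = 0.002034.
a+b = μ(1−μ)/Var − 1 = 0.0979/0.002034 − 1 = 47.1315.
Thus a = 0.11·47.1315 = 5.184 and b = 0.89·47.1315 = 41.947.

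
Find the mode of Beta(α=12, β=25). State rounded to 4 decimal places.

0.3143

With α,β > 1, mode = (α−1)/(α+β−2) = 11/35 = 0.3143.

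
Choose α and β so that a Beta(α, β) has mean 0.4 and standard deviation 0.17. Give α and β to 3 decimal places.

σ² = 0.17² = 0.0289.
With s = α+β, Var = μ(1−μ)/(s+1), so s+1 = (0.4×0.6)/0.0289 = 8.3045 and s = 7.3045.
α = μs = 2.922, β = (1−μ)s = 4.383.

α = 2.922, β = 4.383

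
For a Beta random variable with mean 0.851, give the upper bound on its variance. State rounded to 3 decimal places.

0.127

Var = μ(1−μ)/(α+β+1), which approaches μ(1−μ) as α+β → 0.
So the supremum is μ(1−μ) = 0.851×0.149 = 0.127.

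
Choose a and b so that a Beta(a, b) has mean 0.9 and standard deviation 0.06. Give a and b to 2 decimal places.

σ² = 0.06² = 0.0036.
With s = a+b, Var = μ(1−μ)/(s+1), so s+1 = (0.9×0.1)/0.0036 = 25.0000 and s = 24.0000.
a = μs = 21.60, b = (1−μ)s = 2.40.

a = 21.60, b = 2.40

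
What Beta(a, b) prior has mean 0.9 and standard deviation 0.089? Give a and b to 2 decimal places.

Variance = 0.089² = 0.007921. The moment-matching identity a+b = μ(1−μ)/Var − 1 gives
a+b = 0.09/0.007921 − 1 = 10.3622, so a = μ·10.3622 = 9.33 and b = (1−μ)·10.3622 = 1.04.

a = 9.33, b = 1.04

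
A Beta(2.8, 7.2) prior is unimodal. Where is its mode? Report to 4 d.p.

The density x^(α−1)(1−x)^(β−1) is maximised at (α−1)/(α+β−2) = 1.8/8.0 = 0.2250.

0.2250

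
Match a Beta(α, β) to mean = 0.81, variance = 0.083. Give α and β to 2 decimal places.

α = 0.69, β = 0.16

Write ν = α+β; then α = μν and Var = μ(1−μ)/(ν+1).
ν = μ(1−μ)/Var − 1 = 0.1539/0.083 − 1 = 0.8542.
α = 0.81·0.8542 = 0.69, β = 0.19·0.8542 = 0.16.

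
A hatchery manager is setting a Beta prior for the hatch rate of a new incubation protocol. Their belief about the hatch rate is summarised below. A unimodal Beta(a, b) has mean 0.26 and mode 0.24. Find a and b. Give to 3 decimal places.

a = 6.760, b = 19.240

Let s = a+b. Mean gives a = μs = 0.26s; mode gives (a−1)/(s−2) = 0.24.
Substituting: 0.26s − 1 = 0.24(s−2) = 0.24s − 0.48, so 0.02s = 0.52 and s = 26.0000.
Then a = 0.26×26.0000 = 6.760 and b = s−a = 19.240.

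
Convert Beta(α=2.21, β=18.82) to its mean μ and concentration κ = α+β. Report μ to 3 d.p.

κ = α+β = 2.21+18.82 = 21.03; μ = α/κ = 2.21/21.03 = 0.105.

μ = 0.105, κ = 21.03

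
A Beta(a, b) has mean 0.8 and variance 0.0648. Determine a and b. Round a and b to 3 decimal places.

Let s = a+b. The Beta variance is μ(1−μ)/(s+1).
So s+1 = μ(1−μ)/σ² = (0.8×0.2)/0.0648 = 0.16/0.0648 = 2.4691, giving s = 1.4691.
Then a = μs = 0.8×1.4691 = 1.175 and b = (1−μ)s = 0.2×1.4691 = 0.294.

a = 1.175, b = 0.294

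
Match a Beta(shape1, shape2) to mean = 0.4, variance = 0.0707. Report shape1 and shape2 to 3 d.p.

By moment matching, shape1+shape2 = μ(1−μ)/σ² − 1 = (0.4·0.6)/0.0707 − 1 = 3.3946 − 1 = 2.3946.
Since shape1/(shape1+shape2) = μ, shape1 = 0.4·2.3946 = 0.958 and shape2 = 0.6·2.3946 = 1.437.

shape1 = 0.958, shape2 = 1.437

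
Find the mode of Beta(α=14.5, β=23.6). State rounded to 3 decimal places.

0.374

The density x^(α−1)(1−x)^(β−1) is maximised at (α−1)/(α+β−2) = 13.5/36.1 = 0.374.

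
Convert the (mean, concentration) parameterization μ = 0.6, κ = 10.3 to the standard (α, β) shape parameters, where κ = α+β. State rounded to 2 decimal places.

α = 6.18, β = 4.12

Split κ in proportion μ : (1−μ): α = 0.6·10.3 = 6.18, β = 10.3 − 6.18 = 4.12.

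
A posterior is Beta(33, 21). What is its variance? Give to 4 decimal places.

0.0043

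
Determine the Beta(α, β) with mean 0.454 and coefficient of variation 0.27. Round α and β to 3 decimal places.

α = 7.036, β = 8.461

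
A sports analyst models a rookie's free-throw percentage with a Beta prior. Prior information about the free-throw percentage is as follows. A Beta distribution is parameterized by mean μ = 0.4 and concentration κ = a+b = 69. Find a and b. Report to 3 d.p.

a = 27.600, b = 41.400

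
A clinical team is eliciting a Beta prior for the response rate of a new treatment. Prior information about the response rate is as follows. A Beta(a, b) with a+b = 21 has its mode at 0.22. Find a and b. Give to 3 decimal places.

a = 5.180, b = 15.820

Mode = (a−1)/(κ−2) with κ = a+b, so a−1 = 0.22·19 = 4.180.
a = 5.180; b = κ − a = 15.820.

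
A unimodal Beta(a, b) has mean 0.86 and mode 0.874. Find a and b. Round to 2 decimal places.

a = 45.95, b = 7.48

With s = a+b: μ = a/s and mode = (a−1)/(s−2). Eliminating a = μs,
μs − 1 = m(s−2) ⇒ s(μ−m) = 1−2m ⇒ s = -0.748/-0.014 = 53.4286.
So a = μs = 45.95, b = (1−μ)s = 7.48.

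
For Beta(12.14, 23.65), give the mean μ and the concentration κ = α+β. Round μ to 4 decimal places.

μ = 0.3392, κ = 35.79

κ = α+β = 12.14+23.65 = 35.79; μ = α/κ = 12.14/35.79 = 0.3392.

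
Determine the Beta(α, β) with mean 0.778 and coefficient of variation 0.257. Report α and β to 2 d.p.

σ = CV·μ = 0.257×0.778 = 0.19995, so σ² = 0.039978.
s+1 = μ(1−μ)/σ² = 0.172716/0.039978 = 4.3202, so s = α+β = 3.3202.
α = μs = 2.58, β = (1−μ)s = 0.74.

α = 2.58, β = 0.74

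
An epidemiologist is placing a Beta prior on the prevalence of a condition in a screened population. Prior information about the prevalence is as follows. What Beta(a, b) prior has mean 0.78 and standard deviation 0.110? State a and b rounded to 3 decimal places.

a = 10.282, b = 2.900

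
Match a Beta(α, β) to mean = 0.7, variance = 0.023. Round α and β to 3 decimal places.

Write ν = α+β; then α = μν and Var = μ(1−μ)/(ν+1).
ν = μ(1−μ)/Var − 1 = 0.21/0.023 − 1 = 8.1304.
α = 0.7·8.1304 = 5.691, β = 0.3·8.1304 = 2.439.

α = 5.691, β = 2.439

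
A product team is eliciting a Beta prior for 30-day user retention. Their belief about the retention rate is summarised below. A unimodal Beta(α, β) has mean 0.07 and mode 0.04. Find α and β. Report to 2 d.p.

With s = α+β: μ = α/s and mode = (α−1)/(s−2). Eliminating α = μs,
μs − 1 = m(s−2) ⇒ s(μ−m) = 1−2m ⇒ s = 0.92/0.03 = 30.6667.
So α = μs = 2.15, β = (1−μ)s = 28.52.

α = 2.15, β = 28.52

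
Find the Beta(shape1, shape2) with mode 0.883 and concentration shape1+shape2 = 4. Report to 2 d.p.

shape1 = 2.77, shape2 = 1.23

Mode = (shape1−1)/(κ−2) with κ = shape1+shape2, so shape1−1 = 0.883·2 = 1.77.
shape1 = 2.77; shape2 = κ − shape1 = 1.23.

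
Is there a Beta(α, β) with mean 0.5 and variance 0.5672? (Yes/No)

No

The Beta variance bound is σ² < μ(1−μ).
Here μ(1−μ) = 0.5×0.5 = 0.25, and 0.5672 ≥ 0.25.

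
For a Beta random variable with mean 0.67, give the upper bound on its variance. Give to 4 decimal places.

0.2211

For fixed mean μ the Beta variance is μ(1−μ)/(α+β+1), increasing as α+β decreases.
Its least upper bound (not attained) is μ(1−μ) = 0.67·0.33 = 0.2211.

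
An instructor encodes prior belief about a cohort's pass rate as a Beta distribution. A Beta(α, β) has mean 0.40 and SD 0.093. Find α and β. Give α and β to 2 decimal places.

α = 10.70, β = 16.05

σ² = 0.093² = 0.008649.
With s = α+β, Var = μ(1−μ)/(s+1), so s+1 = (0.40×0.60)/0.008649 = 27.7489 and s = 26.7489.
α = μs = 10.70, β = (1−μ)s = 16.05.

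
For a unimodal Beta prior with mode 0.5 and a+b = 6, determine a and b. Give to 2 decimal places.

a = 3.00, b = 3.00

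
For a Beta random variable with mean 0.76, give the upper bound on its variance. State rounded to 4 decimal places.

0.1824

Var = μ(1−μ)/(α+β+1), which approaches μ(1−μ) as α+β → 0.
So the supremum is μ(1−μ) = 0.76×0.24 = 0.1824.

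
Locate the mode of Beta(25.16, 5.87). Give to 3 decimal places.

The density x^(α−1)(1−x)^(β−1) is maximised at (α−1)/(α+β−2) = 24.16/29.03 = 0.832.

0.832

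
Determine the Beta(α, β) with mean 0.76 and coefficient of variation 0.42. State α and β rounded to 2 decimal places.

α = 0.60, β = 0.19

σ = CV·μ = 0.42×0.76 = 0.31920, so σ² = 0.101889.
s+1 = μ(1−μ)/σ² = 0.1824/0.101889 = 1.7902, so s = α+β = 0.7902.
α = μs = 0.60, β = (1−μ)s = 0.19.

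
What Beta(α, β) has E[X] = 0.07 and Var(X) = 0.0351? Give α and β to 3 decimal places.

α = 0.060, β = 0.795

Let s = α+β. The Beta variance is μ(1−μ)/(s+1).
So s+1 = μ(1−μ)/σ² = (0.07×0.93)/0.0351 = 0.0651/0.0351 = 1.8547, giving s = 0.8547.
Then α = μs = 0.07×0.8547 = 0.060 and β = (1−μ)s = 0.93×0.8547 = 0.795.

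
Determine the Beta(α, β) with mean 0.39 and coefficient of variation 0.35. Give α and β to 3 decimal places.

σ = CV·μ = 0.35×0.39 = 0.13650, so σ² = 0.018632.
s+1 = μ(1−μ)/σ² = 0.2379/0.018632 = 12.7682, so s = α+β = 11.7682.
α = μs = 4.590, β = (1−μ)s = 7.179.

α = 4.590, β = 7.179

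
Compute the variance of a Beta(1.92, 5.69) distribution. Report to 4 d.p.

0.0219

μ = 1.92/7.61 = 0.252300; Var = μ(1−μ)/(α+β+1) = 0.1886445/8.61 = 0.0219.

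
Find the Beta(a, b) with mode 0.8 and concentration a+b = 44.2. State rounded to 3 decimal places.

a = 34.760, b = 9.440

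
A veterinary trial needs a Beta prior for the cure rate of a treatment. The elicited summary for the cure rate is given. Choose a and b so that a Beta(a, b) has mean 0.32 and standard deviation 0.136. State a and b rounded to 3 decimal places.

a = 3.445, b = 7.320

First σ² = 0.018496. Setting a = μn, b = (1−μ)n with n = a+b,
μ(1−μ)/(n+1) = 0.018496 ⇒ n+1 = 0.2176/0.018496 = 11.7647 ⇒ n = 10.7647.
Hence a = 0.32×10.7647 = 3.445, b = 0.68×10.7647 = 7.320.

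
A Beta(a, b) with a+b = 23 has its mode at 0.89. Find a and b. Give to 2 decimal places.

Mode = (a−1)/(κ−2) with κ = a+b, so a−1 = 0.89·21 = 18.69.
a = 19.69; b = κ − a = 3.31.

a = 19.69, b = 3.31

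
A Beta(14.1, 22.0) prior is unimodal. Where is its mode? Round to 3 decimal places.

With α,β > 1, mode = (α−1)/(α+β−2) = 13.1/34.1 = 0.384.

0.384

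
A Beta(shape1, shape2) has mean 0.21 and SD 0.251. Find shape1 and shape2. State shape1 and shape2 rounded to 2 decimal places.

shape1 = 0.34, shape2 = 1.29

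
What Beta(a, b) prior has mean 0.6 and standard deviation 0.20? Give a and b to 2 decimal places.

First σ² = 0.0400. Setting a = μn, b = (1−μ)n with n = a+b,
μ(1−μ)/(n+1) = 0.0400 ⇒ n+1 = 0.24/0.0400 = 6.0000 ⇒ n = 5.0000.
Hence a = 0.6×5.0000 = 3.00, b = 0.4×5.0000 = 2.00.

a = 3.00, b = 2.00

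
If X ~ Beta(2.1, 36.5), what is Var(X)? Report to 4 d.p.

0.0013

Var = αβ/[(α+β)²(α+β+1)] = (2.1×36.5)/(38.6²×39.6) = 76.65/59002.416 = 0.0013.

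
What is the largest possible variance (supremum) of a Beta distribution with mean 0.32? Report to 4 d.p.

Var = μ(1−μ)/(α+β+1), which approaches μ(1−μ) as α+β → 0.
So the supremum is μ(1−μ) = 0.32×0.68 = 0.2176.

0.2176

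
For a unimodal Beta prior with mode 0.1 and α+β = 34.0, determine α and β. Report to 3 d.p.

Since the density peak of Beta(α,β) is at (α−1)/(α+β−2),
α = 1 + 0.1(34.0−2) = 4.200 and β = 34.0 − 4.200 = 29.800.

α = 4.200, β = 29.800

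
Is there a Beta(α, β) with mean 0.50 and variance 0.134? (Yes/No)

The Beta variance bound is σ² < μ(1−μ).
Here μ(1−μ) = 0.50×0.50 = 0.2500, and 0.134 < 0.2500.

Yes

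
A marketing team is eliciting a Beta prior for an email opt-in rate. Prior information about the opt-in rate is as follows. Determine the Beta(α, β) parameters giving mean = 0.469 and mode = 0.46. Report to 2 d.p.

α = 4.17, β = 4.72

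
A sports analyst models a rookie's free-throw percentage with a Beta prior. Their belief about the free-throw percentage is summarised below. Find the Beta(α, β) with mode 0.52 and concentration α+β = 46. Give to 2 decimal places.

Since the density peak of Beta(α,β) is at (α−1)/(α+β−2),
α = 1 + 0.52(46−2) = 23.88 and β = 46 − 23.88 = 22.12.

α = 23.88, β = 22.12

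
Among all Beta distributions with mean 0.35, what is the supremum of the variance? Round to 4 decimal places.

Var = μ(1−μ)/(α+β+1), which approaches μ(1−μ) as α+β → 0.
So the supremum is μ(1−μ) = 0.35×0.65 = 0.2275.

0.2275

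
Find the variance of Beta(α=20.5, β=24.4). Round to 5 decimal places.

0.00541

μ = 20.5/44.9 = 0.456570; Var = μ(1−μ)/(α+β+1) = 0.2481138/45.9 = 0.00541.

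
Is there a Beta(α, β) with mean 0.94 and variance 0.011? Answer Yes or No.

A Beta with mean μ has variance μ(1−μ)/(α+β+1) < μ(1−μ).
Here μ(1−μ) = 0.94×0.06 = 0.0564, and 0.011 < 0.0564.

Yes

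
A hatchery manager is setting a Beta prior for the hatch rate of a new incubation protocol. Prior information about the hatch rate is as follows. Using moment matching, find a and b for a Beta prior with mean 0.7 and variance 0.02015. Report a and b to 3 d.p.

By moment matching, a+b = μ(1−μ)/σ² − 1 = (0.7·0.3)/0.02015 − 1 = 10.4218 − 1 = 9.4218.
Since a/(a+b) = μ, a = 0.7·9.4218 = 6.595 and b = 0.3·9.4218 = 2.827.

a = 6.595, b = 2.827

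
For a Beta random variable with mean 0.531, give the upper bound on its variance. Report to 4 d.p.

0.2490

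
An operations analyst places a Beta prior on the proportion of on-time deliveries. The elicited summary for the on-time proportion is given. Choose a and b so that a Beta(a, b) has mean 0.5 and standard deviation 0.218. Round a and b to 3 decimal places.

a = 2.130, b = 2.130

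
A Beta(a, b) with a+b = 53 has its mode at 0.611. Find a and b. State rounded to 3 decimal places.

a = 32.161, b = 20.839

Since the density peak of Beta(a,b) is at (a−1)/(a+b−2),
a = 1 + 0.611(53−2) = 32.161 and b = 53 − 32.161 = 20.839.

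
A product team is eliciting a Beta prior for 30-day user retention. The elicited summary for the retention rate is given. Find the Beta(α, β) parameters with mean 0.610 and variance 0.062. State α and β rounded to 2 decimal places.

α = 1.73, β = 1.11

By moment matching, α+β = μ(1−μ)/σ² − 1 = (0.610·0.390)/0.062 − 1 = 3.8371 − 1 = 2.8371.
Since α/(α+β) = μ, α = 0.610·2.8371 = 1.73 and β = 0.390·2.8371 = 1.11.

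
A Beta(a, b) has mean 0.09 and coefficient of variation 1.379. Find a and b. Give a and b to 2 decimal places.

a = 0.39, b = 3.93

Var = (CV·μ)² = (1.379×0.09)² = 0.015403.
a+b = μ(1−μ)/Var − 1 = 0.0819/0.015403 − 1 = 4.3170.
Thus a = 0.09·4.3170 = 0.39 and b = 0.91·4.3170 = 3.93.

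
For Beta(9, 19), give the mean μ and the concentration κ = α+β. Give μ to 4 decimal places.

μ = 0.3214, κ = 28

κ = α+β = 9+19 = 28; μ = α/κ = 9/28 = 0.3214.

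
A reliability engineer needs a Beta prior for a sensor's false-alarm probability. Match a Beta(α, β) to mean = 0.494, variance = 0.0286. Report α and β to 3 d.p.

α = 3.824, β = 3.916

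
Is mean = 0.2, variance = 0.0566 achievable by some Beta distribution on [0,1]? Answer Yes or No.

Yes

A Beta with mean μ has variance μ(1−μ)/(α+β+1) < μ(1−μ).
Here μ(1−μ) = 0.2×0.8 = 0.16, and 0.0566 < 0.16.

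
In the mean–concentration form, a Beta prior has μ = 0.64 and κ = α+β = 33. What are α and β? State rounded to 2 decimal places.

α = 21.12, β = 11.88

α = μκ = 0.64×33 = 21.12 and β = (1−μ)κ = 0.36×33 = 11.88.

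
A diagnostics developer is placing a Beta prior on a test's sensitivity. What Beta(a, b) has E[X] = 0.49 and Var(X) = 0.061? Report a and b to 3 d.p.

a = 1.517, b = 1.579

Write ν = a+b; then a = μν and Var = μ(1−μ)/(ν+1).
ν = μ(1−μ)/Var − 1 = 0.2499/0.061 − 1 = 3.0967.
a = 0.49·3.0967 = 1.517, b = 0.51·3.0967 = 1.579.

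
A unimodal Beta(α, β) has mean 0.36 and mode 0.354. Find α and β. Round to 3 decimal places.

α = 17.520, β = 31.147

Let s = α+β. Mean gives α = μs = 0.36s; mode gives (α−1)/(s−2) = 0.354.
Substituting: 0.36s − 1 = 0.354(s−2) = 0.354s − 0.708, so 0.006s = 0.292 and s = 48.6667.
Then α = 0.36×48.6667 = 17.520 and β = s−α = 31.147.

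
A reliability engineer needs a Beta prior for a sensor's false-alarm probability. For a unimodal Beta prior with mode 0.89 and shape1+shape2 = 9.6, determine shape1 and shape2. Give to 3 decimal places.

For shape1,shape2>1 the mode is (shape1−1)/(shape1+shape2−2), so shape1 = mode·(κ−2)+1 = 0.89×7.6+1 = 7.764.
And shape2 = (1−mode)·(κ−2)+1 = 0.11×7.6+1 = 1.836.

shape1 = 7.764, shape2 = 1.836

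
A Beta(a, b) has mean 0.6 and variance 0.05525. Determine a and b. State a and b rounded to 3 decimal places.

By moment matching, a+b = μ(1−μ)/σ² − 1 = (0.6·0.4)/0.05525 − 1 = 4.3439 − 1 = 3.3439.
Since a/(a+b) = μ, a = 0.6·3.3439 = 2.006 and b = 0.4·3.3439 = 1.338.

a = 2.006, b = 1.338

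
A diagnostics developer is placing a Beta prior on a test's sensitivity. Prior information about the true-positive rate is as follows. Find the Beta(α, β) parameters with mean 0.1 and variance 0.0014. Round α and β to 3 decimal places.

α = 6.329, β = 56.957

Write ν = α+β; then α = μν and Var = μ(1−μ)/(ν+1).
ν = μ(1−μ)/Var − 1 = 0.09/0.0014 − 1 = 63.2857.
α = 0.1·63.2857 = 6.329, β = 0.9·63.2857 = 56.957.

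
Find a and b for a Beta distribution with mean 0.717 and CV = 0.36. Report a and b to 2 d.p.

a = 1.47, b = 0.58

Var = (CV·μ)² = (0.36×0.717)² = 0.066626.
a+b = μ(1−μ)/Var − 1 = 0.202911/0.066626 − 1 = 2.0455.
Thus a = 0.717·2.0455 = 1.47 and b = 0.283·2.0455 = 0.58.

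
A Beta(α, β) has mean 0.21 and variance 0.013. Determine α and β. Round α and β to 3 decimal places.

By moment matching, α+β = μ(1−μ)/σ² − 1 = (0.21·0.79)/0.013 − 1 = 12.7615 − 1 = 11.7615.
Since α/(α+β) = μ, α = 0.21·11.7615 = 2.470 and β = 0.79·11.7615 = 9.292.

α = 2.470, β = 9.292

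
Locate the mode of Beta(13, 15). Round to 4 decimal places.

The density x^(α−1)(1−x)^(β−1) is maximised at (α−1)/(α+β−2) = 12/26 = 0.4615.

0.4615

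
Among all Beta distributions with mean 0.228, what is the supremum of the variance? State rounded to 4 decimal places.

For fixed mean μ the Beta variance is μ(1−μ)/(α+β+1), increasing as α+β decreases.
Its least upper bound (not attained) is μ(1−μ) = 0.228·0.772 = 0.1760.

0.1760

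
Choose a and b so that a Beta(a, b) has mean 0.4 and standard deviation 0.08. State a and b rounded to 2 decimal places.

First σ² = 0.0064. Setting a = μn, b = (1−μ)n with n = a+b,
μ(1−μ)/(n+1) = 0.0064 ⇒ n+1 = 0.24/0.0064 = 37.5000 ⇒ n = 36.5000.
Hence a = 0.4×36.5000 = 14.60, b = 0.6×36.5000 = 21.90.

a = 14.60, b = 21.90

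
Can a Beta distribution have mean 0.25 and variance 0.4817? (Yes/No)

A Beta with mean μ has variance μ(1−μ)/(α+β+1) < μ(1−μ).
Here μ(1−μ) = 0.25×0.75 = 0.1875, and 0.4817 ≥ 0.1875.

No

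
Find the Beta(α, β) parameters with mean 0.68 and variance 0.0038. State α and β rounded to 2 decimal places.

α = 38.26, β = 18.00

Write ν = α+β; then α = μν and Var = μ(1−μ)/(ν+1).
ν = μ(1−μ)/Var − 1 = 0.2176/0.0038 − 1 = 56.2632.
α = 0.68·56.2632 = 38.26, β = 0.32·56.2632 = 18.00.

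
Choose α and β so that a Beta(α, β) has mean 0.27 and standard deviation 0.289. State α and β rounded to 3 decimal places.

α = 0.367, β = 0.993

Variance = 0.289² = 0.083521. The moment-matching identity α+β = μ(1−μ)/Var − 1 gives
α+β = 0.1971/0.083521 − 1 = 1.3599, so α = μ·1.3599 = 0.367 and β = (1−μ)·1.3599 = 0.993.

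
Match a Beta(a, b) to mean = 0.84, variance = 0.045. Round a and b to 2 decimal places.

Write ν = a+b; then a = μν and Var = μ(1−μ)/(ν+1).
ν = μ(1−μ)/Var − 1 = 0.1344/0.045 − 1 = 1.9867.
a = 0.84·1.9867 = 1.67, b = 0.16·1.9867 = 0.32.

a = 1.67, b = 0.32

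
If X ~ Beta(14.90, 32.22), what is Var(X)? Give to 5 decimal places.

0.00449

α+β = 47.12 and αβ = 480.0780, so Var = αβ/[(α+β)²(α+β+1)] = 480.0780/106840.566528 = 0.00449.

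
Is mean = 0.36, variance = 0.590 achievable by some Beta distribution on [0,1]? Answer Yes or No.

No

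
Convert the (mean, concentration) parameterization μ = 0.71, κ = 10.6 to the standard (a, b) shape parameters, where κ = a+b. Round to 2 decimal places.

Split κ in proportion μ : (1−μ): a = 0.71·10.6 = 7.53, b = 10.6 − 7.53 = 3.07.

a = 7.53, b = 3.07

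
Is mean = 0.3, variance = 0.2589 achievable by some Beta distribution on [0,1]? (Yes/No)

A Beta with mean μ has variance μ(1−μ)/(α+β+1) < μ(1−μ).
Here μ(1−μ) = 0.3×0.7 = 0.21, and 0.2589 ≥ 0.21.

No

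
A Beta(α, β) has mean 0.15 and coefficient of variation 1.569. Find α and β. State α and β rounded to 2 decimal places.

α = 0.20, β = 1.11

σ = CV·μ = 1.569×0.15 = 0.23535, so σ² = 0.055390.
s+1 = μ(1−μ)/σ² = 0.1275/0.055390 = 2.3019, so s = α+β = 1.3019.
α = μs = 0.20, β = (1−μ)s = 1.11.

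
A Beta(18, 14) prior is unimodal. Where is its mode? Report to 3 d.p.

0.567

With α,β > 1, mode = (α−1)/(α+β−2) = 17/30 = 0.567.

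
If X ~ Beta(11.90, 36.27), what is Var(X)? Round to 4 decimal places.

α+β = 48.17 and αβ = 431.6130, so Var = αβ/[(α+β)²(α+β+1)] = 431.6130/114091.555413 = 0.0038.

0.0038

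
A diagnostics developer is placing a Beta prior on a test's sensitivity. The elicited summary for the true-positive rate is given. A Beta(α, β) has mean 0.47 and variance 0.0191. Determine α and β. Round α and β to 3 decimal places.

α = 5.660, β = 6.382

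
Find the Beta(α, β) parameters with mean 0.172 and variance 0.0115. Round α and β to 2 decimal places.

α = 1.96, β = 9.43

Write ν = α+β; then α = μν and Var = μ(1−μ)/(ν+1).
ν = μ(1−μ)/Var − 1 = 0.142416/0.0115 − 1 = 11.3840.
α = 0.172·11.3840 = 1.96, β = 0.828·11.3840 = 9.43.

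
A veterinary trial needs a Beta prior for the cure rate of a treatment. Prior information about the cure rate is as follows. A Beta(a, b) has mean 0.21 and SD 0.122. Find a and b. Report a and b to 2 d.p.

Variance = 0.122² = 0.014884. The moment-matching identity a+b = μ(1−μ)/Var − 1 gives
a+b = 0.1659/0.014884 − 1 = 10.1462, so a = μ·10.1462 = 2.13 and b = (1−μ)·10.1462 = 8.02.

a = 2.13, b = 8.02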